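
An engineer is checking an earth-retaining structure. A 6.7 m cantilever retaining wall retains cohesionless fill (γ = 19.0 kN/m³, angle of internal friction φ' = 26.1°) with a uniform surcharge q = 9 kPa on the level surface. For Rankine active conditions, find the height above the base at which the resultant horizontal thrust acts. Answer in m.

K_a = 0.3889.
Triangular part P₁ = ½K_aγH² = 165.9 at H/3 = 2.233 m; rectangular part P₂ = K_a q H = 23.45 at H/2 = 3.350 m.
ȳ = (P₁·2.233 + P₂·3.350)/(P₁+P₂) = 2.372 m.

2.37 m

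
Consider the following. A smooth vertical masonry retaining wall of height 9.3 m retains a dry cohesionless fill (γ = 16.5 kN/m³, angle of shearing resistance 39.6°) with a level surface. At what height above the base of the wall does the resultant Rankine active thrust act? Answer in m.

3.10 m

K_a = 0.2214.
The pressure distribution is triangular, so the resultant acts at H/3 above the base = 9.3/3 = 3.100 m.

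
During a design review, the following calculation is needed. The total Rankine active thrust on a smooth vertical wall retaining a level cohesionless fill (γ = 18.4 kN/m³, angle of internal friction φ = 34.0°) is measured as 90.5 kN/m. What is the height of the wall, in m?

K_a = 0.2827. P_a = ½ K_a γ H² ⇒ H = √(2P_a/(K_a γ)).
H = √(2×90.5/(0.2827×18.4)) = 5.899 m.

5.90 m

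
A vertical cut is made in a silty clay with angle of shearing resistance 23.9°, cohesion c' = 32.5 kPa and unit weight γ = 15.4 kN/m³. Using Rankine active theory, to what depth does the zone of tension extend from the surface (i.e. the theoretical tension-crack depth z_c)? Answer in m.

6.49 m

K_a = tan²(45° − 23.9°/2) = 0.4233; √K_a = 0.6506.
The active pressure is zero where K_a γ z = 2c√K_a, so z_c = 2c/(γ√K_a) = 2×32.5/(15.4×0.6506) = 6.487 m.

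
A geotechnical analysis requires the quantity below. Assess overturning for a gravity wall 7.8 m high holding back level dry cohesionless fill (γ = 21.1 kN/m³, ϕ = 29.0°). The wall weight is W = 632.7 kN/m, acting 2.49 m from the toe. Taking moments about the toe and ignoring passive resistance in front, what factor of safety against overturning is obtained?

K_a = tan²(45° − 29.0°/2) = 0.3470.
P_a = ½K_aγH² = 0.5×0.3470×21.1×7.8² = 222.7 kN/m, acting at H/3 = 2.600 m above the base.
Overturning moment M_o = P_a × H/3 = 222.7 × 2.600 = 579.0.
Resisting moment M_r = W × 2.49 = 632.7 × 2.49 = 1575.
FS_overturning = M_r/M_o = 1575/579.0 = 2.721.

2.72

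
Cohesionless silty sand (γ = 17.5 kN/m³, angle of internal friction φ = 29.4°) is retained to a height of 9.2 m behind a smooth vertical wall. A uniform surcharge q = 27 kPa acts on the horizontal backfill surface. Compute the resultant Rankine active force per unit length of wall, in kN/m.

K_a = tan²(45° − φ/2) = 0.3415.
Soil triangle: ½ K_a γ H² = 0.5×0.3415×17.5×9.2² = 252.9 kN/m.
Surcharge rectangle: K_a q H = 0.3415×27×9.2 = 84.82 kN/m.
Total = 252.9 + 84.82 = 337.7 kN/m.

338 kN/m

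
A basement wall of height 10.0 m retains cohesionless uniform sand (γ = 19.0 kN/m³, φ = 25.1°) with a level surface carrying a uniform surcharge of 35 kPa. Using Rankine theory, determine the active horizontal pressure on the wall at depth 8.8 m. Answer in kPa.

K_a = (1 − sin φ)/(1 + sin φ) = 0.4043.
σ_v = γz + q = 19.0 × 8.8 + 35 = 202.2 kPa.
σ_h = K_a σ_v = 0.4043 × 202.2 = 81.75 kPa.

81.7 kPa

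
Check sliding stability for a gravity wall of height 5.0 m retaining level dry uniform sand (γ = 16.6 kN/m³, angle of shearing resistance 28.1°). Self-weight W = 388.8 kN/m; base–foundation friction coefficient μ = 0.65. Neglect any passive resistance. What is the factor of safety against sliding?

K_a = tan²(45° − 28.1°/2) = 0.3596.
P_a = ½K_aγH² = 0.5×0.3596×16.6×5.0² = 74.62 kN/m, acting at H/3 = 1.667 m above the base.
FS_sliding = μW / P_a = 0.65×388.8 / 74.62 = 3.387.

3.39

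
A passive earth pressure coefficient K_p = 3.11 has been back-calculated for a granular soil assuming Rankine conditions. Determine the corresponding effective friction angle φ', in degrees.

K_p = (1+sin φ)/(1−sin φ) ⇒ sin φ = (K_p − 1)/(K_p + 1) = 0.5134.
φ = arcsin(0.5134) = 30.89°.

30.9°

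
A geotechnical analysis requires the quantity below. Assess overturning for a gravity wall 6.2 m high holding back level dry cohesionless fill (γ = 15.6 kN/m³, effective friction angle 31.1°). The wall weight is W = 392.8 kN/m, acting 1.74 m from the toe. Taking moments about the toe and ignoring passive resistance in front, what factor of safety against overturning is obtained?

K_a = tan²(45° − 31.1°/2) = 0.3188.
P_a = ½K_aγH² = 0.5×0.3188×15.6×6.2² = 95.59 kN/m, acting at H/3 = 2.067 m above the base.
Overturning moment M_o = P_a × H/3 = 95.59 × 2.067 = 197.5.
Resisting moment M_r = W × 1.74 = 392.8 × 1.74 = 683.5.
FS_overturning = M_r/M_o = 683.5/197.5 = 3.460.

3.46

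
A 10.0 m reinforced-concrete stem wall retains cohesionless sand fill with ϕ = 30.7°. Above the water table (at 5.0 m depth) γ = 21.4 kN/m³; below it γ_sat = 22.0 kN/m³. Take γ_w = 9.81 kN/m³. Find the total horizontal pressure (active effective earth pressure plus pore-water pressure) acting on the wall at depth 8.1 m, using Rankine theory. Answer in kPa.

K_a = (1 − sin φ)/(1 + sin φ) = 0.3240.
γ' = 22.0 − 9.81 = 12.19 kN/m³.
Effective vertical stress at 8.1 m: σ'_v = 21.4×5.0 + 12.19×3.10 = 144.8 kPa.
σ'_h = K_a σ'_v = 0.3240 × 144.8 = 46.92 kPa; u = γ_w × 3.10 = 30.41 kPa.
Total σ_h = 46.92 + 30.41 = 77.33 kPa.

77.3 kPa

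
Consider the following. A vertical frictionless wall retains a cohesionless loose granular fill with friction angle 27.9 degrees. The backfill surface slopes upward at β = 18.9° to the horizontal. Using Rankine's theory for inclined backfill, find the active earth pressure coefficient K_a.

K_a = cos β · (cos β − √(cos²β − cos²φ)) / (cos β + √(cos²β − cos²φ)).
cos β = 0.9461, cos φ = 0.8838, √(cos²β − cos²φ) = 0.3377.
K_a = 0.9461 × (0.9461 − 0.3377)/(0.9461 + 0.3377) = 0.4484.

0.448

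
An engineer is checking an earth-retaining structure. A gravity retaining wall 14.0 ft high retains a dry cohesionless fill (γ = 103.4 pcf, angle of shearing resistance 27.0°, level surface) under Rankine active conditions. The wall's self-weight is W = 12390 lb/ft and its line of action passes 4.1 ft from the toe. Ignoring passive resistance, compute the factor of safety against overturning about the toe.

2.86

K_a = tan²(45° − 27.0°/2) = 0.3755.
P_a = ½K_aγH² = 0.5×0.3755×103.4×14.0² = 3805 lb/ft, acting at H/3 = 4.667 ft above the base.
Overturning moment M_o = P_a × H/3 = 3805 × 4.667 = 17760.
Resisting moment M_r = W × 4.1 = 12390 × 4.1 = 50800.
FS_overturning = M_r/M_o = 50800/17760 = 2.861.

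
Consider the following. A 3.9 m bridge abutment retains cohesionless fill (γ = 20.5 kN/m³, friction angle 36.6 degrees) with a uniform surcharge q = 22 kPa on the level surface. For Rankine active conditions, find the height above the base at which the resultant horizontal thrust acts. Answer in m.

1.53 m

K_a = 0.2530.
Triangular part P₁ = ½K_aγH² = 39.44 at H/3 = 1.300 m; rectangular part P₂ = K_a q H = 21.70 at H/2 = 1.950 m.
ȳ = (P₁·1.300 + P₂·1.950)/(P₁+P₂) = 1.531 m.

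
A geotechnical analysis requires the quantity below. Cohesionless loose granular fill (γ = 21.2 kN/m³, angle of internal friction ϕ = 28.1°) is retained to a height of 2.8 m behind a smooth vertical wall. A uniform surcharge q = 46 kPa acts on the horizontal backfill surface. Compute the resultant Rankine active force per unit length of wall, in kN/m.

K_a = tan²(45° − φ/2) = 0.3596.
Soil triangle: ½ K_a γ H² = 0.5×0.3596×21.2×2.8² = 29.88 kN/m.
Surcharge rectangle: K_a q H = 0.3596×46×2.8 = 46.32 kN/m.
Total = 29.88 + 46.32 = 76.20 kN/m.

76.2 kN/m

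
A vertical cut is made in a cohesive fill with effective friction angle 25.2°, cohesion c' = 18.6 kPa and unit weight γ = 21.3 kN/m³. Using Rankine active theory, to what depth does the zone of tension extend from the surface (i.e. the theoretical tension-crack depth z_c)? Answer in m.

K_a = tan²(45° − 25.2°/2) = 0.4027; √K_a = 0.6346.
The active pressure is zero where K_a γ z = 2c√K_a, so z_c = 2c/(γ√K_a) = 2×18.6/(21.3×0.6346) = 2.752 m.

2.75 m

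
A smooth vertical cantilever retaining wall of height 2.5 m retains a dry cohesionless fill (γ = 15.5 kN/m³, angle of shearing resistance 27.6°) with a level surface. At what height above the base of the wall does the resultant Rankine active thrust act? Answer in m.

K_a = 0.3668.
The pressure distribution is triangular, so the resultant acts at H/3 above the base = 2.5/3 = 0.8333 m.

0.833 m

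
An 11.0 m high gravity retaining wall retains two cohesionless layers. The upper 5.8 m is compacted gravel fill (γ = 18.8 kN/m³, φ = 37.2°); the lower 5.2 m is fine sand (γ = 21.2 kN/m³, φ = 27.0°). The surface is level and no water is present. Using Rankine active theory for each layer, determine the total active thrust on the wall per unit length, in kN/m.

K_a1 = tan²(45°−37.2°/2) = 0.2464; K_a2 = tan²(45°−27.0°/2) = 0.3755.
Layer 1: σ at base = K_a1 γ₁ h₁ = 26.87 kPa; P₁ = ½×26.87×5.8 = 77.92.
Layer 2: σ_v at top = γ₁h₁ = 109.0; σ_h top = K_a2×109.0 = 40.95; σ_h base = K_a2×(109.0+21.2×5.2) = 82.35.
P₂ = ½(40.95+82.35)×5.2 = 320.6. Total P_a = 77.92+320.6 = 398.5 kN/m.

398 kN/m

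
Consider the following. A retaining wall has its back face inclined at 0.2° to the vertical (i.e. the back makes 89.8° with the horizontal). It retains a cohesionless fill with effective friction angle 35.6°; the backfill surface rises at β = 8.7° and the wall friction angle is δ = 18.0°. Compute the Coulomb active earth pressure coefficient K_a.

K_a = sin²(α+φ) / [sin²α · sin(α−δ) · (1 + √{sin(φ+δ)sin(φ−β) / (sin(α−δ)sin(α+β))})²].
With α = 89.8°, φ = 35.6°, δ = 18.0°, β = 8.7°: K_a = 0.2657.

0.266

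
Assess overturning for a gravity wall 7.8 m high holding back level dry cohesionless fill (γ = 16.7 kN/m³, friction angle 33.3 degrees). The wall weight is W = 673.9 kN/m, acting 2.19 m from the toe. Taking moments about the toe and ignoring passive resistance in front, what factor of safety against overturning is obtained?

3.84

K_a = tan²(45° − 33.3°/2) = 0.2911.
P_a = ½K_aγH² = 0.5×0.2911×16.7×7.8² = 147.9 kN/m, acting at H/3 = 2.600 m above the base.
Overturning moment M_o = P_a × H/3 = 147.9 × 2.600 = 384.5.
Resisting moment M_r = W × 2.19 = 673.9 × 2.19 = 1476.
FS_overturning = M_r/M_o = 1476/384.5 = 3.838.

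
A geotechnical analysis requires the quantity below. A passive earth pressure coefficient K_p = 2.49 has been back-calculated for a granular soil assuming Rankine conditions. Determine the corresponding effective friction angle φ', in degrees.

K_p = (1+sin φ)/(1−sin φ) ⇒ sin φ = (K_p − 1)/(K_p + 1) = 0.4269.
φ = arcsin(0.4269) = 25.27°.

25.3°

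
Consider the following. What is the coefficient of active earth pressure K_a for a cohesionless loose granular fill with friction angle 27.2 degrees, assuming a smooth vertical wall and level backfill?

0.373

K_a = tan²(45° − φ/2) = tan²(31.40°) = 0.3726.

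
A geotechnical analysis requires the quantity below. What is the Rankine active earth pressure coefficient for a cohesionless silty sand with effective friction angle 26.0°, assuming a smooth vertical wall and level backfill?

0.390

K_a = tan²(45° − φ/2) = tan²(32.00°) = 0.3905.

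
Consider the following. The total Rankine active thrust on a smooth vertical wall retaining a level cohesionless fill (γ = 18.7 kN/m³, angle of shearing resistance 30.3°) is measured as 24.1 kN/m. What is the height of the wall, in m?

2.80 m

K_a = 0.3293. P_a = ½ K_a γ H² ⇒ H = √(2P_a/(K_a γ)).
H = √(2×24.1/(0.3293×18.7)) = 2.798 m.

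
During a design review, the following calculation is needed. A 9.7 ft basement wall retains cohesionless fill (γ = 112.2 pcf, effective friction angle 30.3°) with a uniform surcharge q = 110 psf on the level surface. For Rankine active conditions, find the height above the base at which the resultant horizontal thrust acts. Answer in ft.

3.51 ft

K_a = 0.3293.
Triangular part P₁ = ½K_aγH² = 1738 at H/3 = 3.233 ft; rectangular part P₂ = K_a q H = 351.4 at H/2 = 4.850 ft.
ȳ = (P₁·3.233 + P₂·4.850)/(P₁+P₂) = 3.505 ft.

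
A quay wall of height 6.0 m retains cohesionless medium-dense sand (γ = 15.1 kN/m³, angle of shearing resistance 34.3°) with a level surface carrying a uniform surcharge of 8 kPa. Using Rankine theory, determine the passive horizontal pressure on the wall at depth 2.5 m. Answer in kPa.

K_p = (1 + sin φ)/(1 − sin φ) = 3.582.
σ_v = γz + q = 15.1 × 2.5 + 8 = 45.75 kPa.
σ_h = K_p σ_v = 3.582 × 45.75 = 163.9 kPa.

164 kPa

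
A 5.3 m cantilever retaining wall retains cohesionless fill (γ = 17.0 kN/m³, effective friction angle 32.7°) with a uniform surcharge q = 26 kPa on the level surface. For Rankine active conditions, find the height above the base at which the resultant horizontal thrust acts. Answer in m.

K_a = 0.2985.
Triangular part P₁ = ½K_aγH² = 71.27 at H/3 = 1.767 m; rectangular part P₂ = K_a q H = 41.13 at H/2 = 2.650 m.
ȳ = (P₁·1.767 + P₂·2.650)/(P₁+P₂) = 2.090 m.

2.09 m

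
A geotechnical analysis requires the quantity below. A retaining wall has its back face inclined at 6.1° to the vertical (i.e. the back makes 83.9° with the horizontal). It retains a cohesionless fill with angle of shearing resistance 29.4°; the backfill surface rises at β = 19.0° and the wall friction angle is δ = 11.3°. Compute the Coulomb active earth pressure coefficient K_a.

K_a = sin²(α+φ) / [sin²α · sin(α−δ) · (1 + √{sin(φ+δ)sin(φ−β) / (sin(α−δ)sin(α+β))})²].
With α = 83.9°, φ = 29.4°, δ = 11.3°, β = 19.0°: K_a = 0.4864.

0.486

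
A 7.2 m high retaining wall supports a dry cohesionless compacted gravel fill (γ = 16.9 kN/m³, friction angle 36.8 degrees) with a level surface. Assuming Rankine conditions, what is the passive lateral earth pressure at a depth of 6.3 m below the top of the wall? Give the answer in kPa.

K_p = (1 + sin φ)/(1 − sin φ) = 3.988.
σ_h = K_p γ z = 3.988 × 16.9 × 6.3 = 424.6 kPa.

425 kPa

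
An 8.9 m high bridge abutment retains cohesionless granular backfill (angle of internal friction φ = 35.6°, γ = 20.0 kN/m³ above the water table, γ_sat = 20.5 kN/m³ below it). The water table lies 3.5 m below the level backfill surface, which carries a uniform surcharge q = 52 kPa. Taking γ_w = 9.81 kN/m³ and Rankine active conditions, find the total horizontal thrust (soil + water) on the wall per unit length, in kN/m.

K_a = tan²(45° − φ/2) = 0.2641.
γ' = 20.5 − 9.81 = 10.69 kN/m³. h₂ = H − d_w = 5.4 m.
σ'_h: at surface K_a·q = 13.73; at WT K_a(q+γd_w) = 32.22; at base K_a(q+γd_w+γ'h₂) = 47.47 kPa.
P₁ = ½(13.73+32.22)×3.5 = 80.43; P₂ = ½(32.22+47.47)×5.4 = 215.2; P_w = ½γ_w h₂² = 143.0.
Total = 80.43+215.2+143.0 = 438.6 kN/m.

439 kN/m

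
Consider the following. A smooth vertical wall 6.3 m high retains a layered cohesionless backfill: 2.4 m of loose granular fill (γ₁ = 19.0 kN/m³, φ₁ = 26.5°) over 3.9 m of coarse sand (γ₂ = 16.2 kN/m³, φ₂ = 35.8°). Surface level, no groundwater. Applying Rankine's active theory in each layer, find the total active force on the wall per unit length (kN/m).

K_a1 = tan²(45°−26.5°/2) = 0.3829; K_a2 = tan²(45°−35.8°/2) = 0.2619.
Layer 1: σ at base = K_a1 γ₁ h₁ = 17.46 kPa; P₁ = ½×17.46×2.4 = 20.95.
Layer 2: σ_v at top = γ₁h₁ = 45.60; σ_h top = K_a2×45.60 = 11.94; σ_h base = K_a2×(45.60+16.2×3.9) = 28.49.
P₂ = ½(11.94+28.49)×3.9 = 78.83. Total P_a = 20.95+78.83 = 99.79 kN/m.

99.8 kN/m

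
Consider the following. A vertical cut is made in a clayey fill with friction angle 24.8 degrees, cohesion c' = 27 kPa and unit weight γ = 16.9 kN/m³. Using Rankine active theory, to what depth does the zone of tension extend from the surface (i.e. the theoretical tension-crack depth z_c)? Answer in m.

5.00 m

K_a = tan²(45° − 24.8°/2) = 0.4090; √K_a = 0.6395.
The active pressure is zero where K_a γ z = 2c√K_a, so z_c = 2c/(γ√K_a) = 2×27/(16.9×0.6395) = 4.996 m.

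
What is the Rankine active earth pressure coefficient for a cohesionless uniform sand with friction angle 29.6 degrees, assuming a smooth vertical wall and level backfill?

K_a = tan²(45° − φ/2) = tan²(30.20°) = 0.3387.

0.339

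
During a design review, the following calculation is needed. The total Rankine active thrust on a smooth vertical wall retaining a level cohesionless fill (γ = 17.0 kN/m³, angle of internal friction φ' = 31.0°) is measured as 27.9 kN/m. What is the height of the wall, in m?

3.20 m

K_a = 0.3201. P_a = ½ K_a γ H² ⇒ H = √(2P_a/(K_a γ)).
H = √(2×27.9/(0.3201×17.0)) = 3.202 m.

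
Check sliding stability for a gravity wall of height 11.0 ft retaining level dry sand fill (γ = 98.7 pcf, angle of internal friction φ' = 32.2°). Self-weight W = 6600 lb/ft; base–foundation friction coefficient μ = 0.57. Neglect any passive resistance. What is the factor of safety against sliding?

2.07

K_a = tan²(45° − 32.2°/2) = 0.3047.
P_a = ½K_aγH² = 0.5×0.3047×98.7×11.0² = 1820 lb/ft, acting at H/3 = 3.667 ft above the base.
FS_sliding = μW / P_a = 0.57×6600 / 1820 = 2.067.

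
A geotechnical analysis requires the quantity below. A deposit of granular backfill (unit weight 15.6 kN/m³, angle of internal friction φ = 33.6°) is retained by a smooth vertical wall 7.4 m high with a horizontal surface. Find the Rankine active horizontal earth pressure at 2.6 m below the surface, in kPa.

K_a = (1 − sin φ)/(1 + sin φ) = 0.2875.
σ_h = K_a γ z = 0.2875 × 15.6 × 2.6 = 11.66 kPa.

11.7 kPa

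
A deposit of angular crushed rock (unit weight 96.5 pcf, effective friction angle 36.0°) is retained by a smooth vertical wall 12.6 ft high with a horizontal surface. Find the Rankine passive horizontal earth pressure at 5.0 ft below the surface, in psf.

1860 psf

K_p = (1 + sin φ)/(1 − sin φ) = 3.852.
σ_h = K_p γ z = 3.852 × 96.5 × 5.0 = 1859 psf.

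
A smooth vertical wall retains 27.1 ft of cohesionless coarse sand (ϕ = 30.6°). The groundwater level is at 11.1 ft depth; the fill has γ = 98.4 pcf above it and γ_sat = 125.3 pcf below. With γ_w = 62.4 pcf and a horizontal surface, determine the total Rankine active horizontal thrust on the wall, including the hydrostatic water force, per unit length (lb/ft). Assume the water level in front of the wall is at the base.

18300 lb/ft

K_a = tan²(45° − φ/2) = 0.3253.
γ' = 125.3 − 62.4 = 62.90 pcf. Depth below WT = 16.0 ft.
σ'_h at WT = K_a γ d_w = 355.4 psf; at base = 355.4 + K_a γ' × 16.0 = 682.8 psf.
P₁ (0–11.1 ft) = ½×355.4×11.1 = 1972. P₂ (11.1–27.1 ft) = ½(355.4+682.8)×16.0 = 8305.
P_w = ½ γ_w h₂² = 0.5×62.4×16.0² = 7987. Total = 1972+8305+7987 = 18260 lb/ft.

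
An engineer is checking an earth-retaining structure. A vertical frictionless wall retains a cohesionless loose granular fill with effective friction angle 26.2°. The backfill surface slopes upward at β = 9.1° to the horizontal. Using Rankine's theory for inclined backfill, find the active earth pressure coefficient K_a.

K_a = cos β · (cos β − √(cos²β − cos²φ)) / (cos β + √(cos²β − cos²φ)).
cos β = 0.9874, cos φ = 0.8973, √(cos²β − cos²φ) = 0.4122.
K_a = 0.9874 × (0.9874 − 0.4122)/(0.9874 + 0.4122) = 0.4058.

0.406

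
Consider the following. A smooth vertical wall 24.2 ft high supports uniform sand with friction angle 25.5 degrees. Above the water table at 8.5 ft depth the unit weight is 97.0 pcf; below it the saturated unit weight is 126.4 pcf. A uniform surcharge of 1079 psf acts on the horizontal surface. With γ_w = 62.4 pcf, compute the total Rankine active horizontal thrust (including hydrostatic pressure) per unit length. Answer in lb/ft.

K_a = tan²(45° − φ/2) = 0.3981.
γ' = 126.4 − 62.4 = 64.00 pcf. h₂ = H − d_w = 15.7 ft.
σ'_h: at surface K_a·q = 429.6; at WT K_a(q+γd_w) = 757.8; at base K_a(q+γd_w+γ'h₂) = 1158 psf.
P₁ = ½(429.6+757.8)×8.5 = 5046; P₂ = ½(757.8+1158)×15.7 = 15040; P_w = ½γ_w h₂² = 7690.
Total = 5046+15040+7690 = 27770 lb/ft.

27800 lb/ft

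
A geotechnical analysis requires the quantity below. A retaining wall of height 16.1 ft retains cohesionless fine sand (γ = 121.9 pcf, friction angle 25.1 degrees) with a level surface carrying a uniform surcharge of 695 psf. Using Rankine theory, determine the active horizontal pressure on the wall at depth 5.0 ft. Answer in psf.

527 psf

K_a = (1 − sin φ)/(1 + sin φ) = 0.4043.
σ_v = γz + q = 121.9 × 5.0 + 695 = 1304 psf.
σ_h = K_a σ_v = 0.4043 × 1304 = 527.4 psf.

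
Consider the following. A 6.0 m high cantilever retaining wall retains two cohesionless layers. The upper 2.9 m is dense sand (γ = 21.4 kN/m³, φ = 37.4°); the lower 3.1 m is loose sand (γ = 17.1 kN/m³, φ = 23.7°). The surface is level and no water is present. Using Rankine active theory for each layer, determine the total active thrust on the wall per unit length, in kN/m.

139 kN/m

K_a1 = tan²(45°−37.4°/2) = 0.2443; K_a2 = tan²(45°−23.7°/2) = 0.4266.
Layer 1: σ at base = K_a1 γ₁ h₁ = 15.16 kPa; P₁ = ½×15.16×2.9 = 21.98.
Layer 2: σ_v at top = γ₁h₁ = 62.06; σ_h top = K_a2×62.06 = 26.47; σ_h base = K_a2×(62.06+17.1×3.1) = 49.09.
P₂ = ½(26.47+49.09)×3.1 = 117.1. Total P_a = 21.98+117.1 = 139.1 kN/m.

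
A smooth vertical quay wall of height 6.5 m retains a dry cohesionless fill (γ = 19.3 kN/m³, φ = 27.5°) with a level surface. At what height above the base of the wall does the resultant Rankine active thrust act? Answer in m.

K_a = 0.3682.
The pressure distribution is triangular, so the resultant acts at H/3 above the base = 6.5/3 = 2.167 m.

2.17 m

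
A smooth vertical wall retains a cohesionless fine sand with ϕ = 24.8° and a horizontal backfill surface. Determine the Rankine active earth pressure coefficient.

K_a = (1 − sin φ)/(1 + sin φ) = (1 − sin 24.8°)/(1 + sin 24.8°) = 0.4090.

0.409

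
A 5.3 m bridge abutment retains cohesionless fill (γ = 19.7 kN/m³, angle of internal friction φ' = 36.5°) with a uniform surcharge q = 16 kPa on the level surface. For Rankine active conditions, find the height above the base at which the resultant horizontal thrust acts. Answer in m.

K_a = 0.2541.
Triangular part P₁ = ½K_aγH² = 70.29 at H/3 = 1.767 m; rectangular part P₂ = K_a q H = 21.54 at H/2 = 2.650 m.
ȳ = (P₁·1.767 + P₂·2.650)/(P₁+P₂) = 1.974 m.

1.97 m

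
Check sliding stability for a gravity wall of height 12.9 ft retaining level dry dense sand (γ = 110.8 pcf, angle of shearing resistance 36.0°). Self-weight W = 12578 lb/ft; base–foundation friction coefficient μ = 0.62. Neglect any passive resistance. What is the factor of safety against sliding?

K_a = tan²(45° − 36.0°/2) = 0.2596.
P_a = ½K_aγH² = 0.5×0.2596×110.8×12.9² = 2393 lb/ft, acting at H/3 = 4.300 ft above the base.
FS_sliding = μW / P_a = 0.62×12578 / 2393 = 3.258.

3.26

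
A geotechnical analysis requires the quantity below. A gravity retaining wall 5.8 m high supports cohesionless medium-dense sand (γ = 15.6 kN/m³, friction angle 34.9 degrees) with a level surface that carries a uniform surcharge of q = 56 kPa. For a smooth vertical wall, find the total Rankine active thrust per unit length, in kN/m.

K_a = tan²(45° − φ/2) = 0.2721.
Soil triangle: ½ K_a γ H² = 0.5×0.2721×15.6×5.8² = 71.41 kN/m.
Surcharge rectangle: K_a q H = 0.2721×56×5.8 = 88.39 kN/m.
Total = 71.41 + 88.39 = 159.8 kN/m.

160 kN/m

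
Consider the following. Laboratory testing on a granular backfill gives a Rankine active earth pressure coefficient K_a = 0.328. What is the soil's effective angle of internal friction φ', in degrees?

K_a = tan²(45° − φ/2) ⇒ 45° − φ/2 = arctan(√0.328) = 29.80°.
φ = 2(45° − 29.80°) = 30.40°.

30.4°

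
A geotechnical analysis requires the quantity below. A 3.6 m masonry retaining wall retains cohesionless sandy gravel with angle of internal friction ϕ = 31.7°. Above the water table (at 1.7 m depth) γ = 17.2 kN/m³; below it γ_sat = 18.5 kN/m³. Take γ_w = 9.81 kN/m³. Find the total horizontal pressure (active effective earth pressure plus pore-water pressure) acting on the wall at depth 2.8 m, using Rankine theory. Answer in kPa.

22.9 kPa

K_a = (1 − sin φ)/(1 + sin φ) = 0.3111.
γ' = 18.5 − 9.81 = 8.690 kN/m³.
Effective vertical stress at 2.8 m: σ'_v = 17.2×1.7 + 8.690×1.10 = 38.80 kPa.
σ'_h = K_a σ'_v = 0.3111 × 38.80 = 12.07 kPa; u = γ_w × 1.10 = 10.79 kPa.
Total σ_h = 12.07 + 10.79 = 22.86 kPa.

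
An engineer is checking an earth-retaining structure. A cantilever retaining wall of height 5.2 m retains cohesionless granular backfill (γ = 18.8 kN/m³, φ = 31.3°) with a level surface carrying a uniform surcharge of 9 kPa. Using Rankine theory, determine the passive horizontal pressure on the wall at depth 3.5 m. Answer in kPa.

237 kPa

K_p = (1 + sin φ)/(1 − sin φ) = 3.162.
σ_v = γz + q = 18.8 × 3.5 + 9 = 74.80 kPa.
σ_h = K_p σ_v = 3.162 × 74.80 = 236.6 kPa.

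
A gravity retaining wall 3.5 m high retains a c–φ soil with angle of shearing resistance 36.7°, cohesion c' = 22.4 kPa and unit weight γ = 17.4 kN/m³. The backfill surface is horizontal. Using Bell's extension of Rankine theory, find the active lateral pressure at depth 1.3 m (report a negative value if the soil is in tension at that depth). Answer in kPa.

-16.8 kPa

K_a = (1 − sin φ)/(1 + sin φ) = 0.2519.
σ_a = K_a γ z − 2c√K_a = 0.2519×17.4×1.3 − 2×22.4×0.5019 = -16.79 kPa.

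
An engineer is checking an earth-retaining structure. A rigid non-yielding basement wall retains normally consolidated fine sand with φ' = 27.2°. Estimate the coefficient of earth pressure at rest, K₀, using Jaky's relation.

K₀ = 1 − sin φ' = 1 − sin 27.2° = 0.5429.

0.543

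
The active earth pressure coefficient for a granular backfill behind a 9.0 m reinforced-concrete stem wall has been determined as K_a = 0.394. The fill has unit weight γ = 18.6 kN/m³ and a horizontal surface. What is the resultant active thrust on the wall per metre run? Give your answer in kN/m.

297 kN/m

P = ½ K_a γ H² = 0.5 × 0.394 × 18.6 × 9.0² = 296.8 kN/m.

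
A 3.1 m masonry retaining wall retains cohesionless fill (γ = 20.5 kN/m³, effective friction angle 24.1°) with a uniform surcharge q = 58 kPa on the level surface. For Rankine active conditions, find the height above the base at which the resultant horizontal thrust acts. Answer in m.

K_a = 0.4201.
Triangular part P₁ = ½K_aγH² = 41.38 at H/3 = 1.033 m; rectangular part P₂ = K_a q H = 75.54 at H/2 = 1.550 m.
ȳ = (P₁·1.033 + P₂·1.550)/(P₁+P₂) = 1.367 m.

1.37 m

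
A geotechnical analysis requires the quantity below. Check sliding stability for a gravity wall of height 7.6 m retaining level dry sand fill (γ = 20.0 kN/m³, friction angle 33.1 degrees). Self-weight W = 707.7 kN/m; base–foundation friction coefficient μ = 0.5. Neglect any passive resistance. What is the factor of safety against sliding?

2.09

K_a = tan²(45° − 33.1°/2) = 0.2936.
P_a = ½K_aγH² = 0.5×0.2936×20.0×7.6² = 169.6 kN/m, acting at H/3 = 2.533 m above the base.
FS_sliding = μW / P_a = 0.5×707.7 / 169.6 = 2.087.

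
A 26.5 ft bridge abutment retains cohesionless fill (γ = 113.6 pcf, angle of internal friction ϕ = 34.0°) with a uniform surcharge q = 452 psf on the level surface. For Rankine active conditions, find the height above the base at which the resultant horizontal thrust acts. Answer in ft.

K_a = 0.2827.
Triangular part P₁ = ½K_aγH² = 11280 at H/3 = 8.833 ft; rectangular part P₂ = K_a q H = 3386 at H/2 = 13.25 ft.
ȳ = (P₁·8.833 + P₂·13.25)/(P₁+P₂) = 9.853 ft.

9.85 ft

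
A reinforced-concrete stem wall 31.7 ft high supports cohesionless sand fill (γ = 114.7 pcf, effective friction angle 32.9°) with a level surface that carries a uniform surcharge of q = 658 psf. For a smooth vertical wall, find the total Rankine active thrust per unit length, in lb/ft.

K_a = tan²(45° − φ/2) = 0.2960.
Soil triangle: ½ K_a γ H² = 0.5×0.2960×114.7×31.7² = 17060 lb/ft.
Surcharge rectangle: K_a q H = 0.2960×658×31.7 = 6175 lb/ft.
Total = 17060 + 6175 = 23240 lb/ft.

23200 lb/ft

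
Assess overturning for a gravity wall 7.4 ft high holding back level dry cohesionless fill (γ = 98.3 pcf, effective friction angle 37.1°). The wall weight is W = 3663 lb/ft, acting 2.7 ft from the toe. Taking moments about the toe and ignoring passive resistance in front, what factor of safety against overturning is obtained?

K_a = tan²(45° − 37.1°/2) = 0.2475.
P_a = ½K_aγH² = 0.5×0.2475×98.3×7.4² = 666.1 lb/ft, acting at H/3 = 2.467 ft above the base.
Overturning moment M_o = P_a × H/3 = 666.1 × 2.467 = 1643.
Resisting moment M_r = W × 2.7 = 3663 × 2.7 = 9890.
FS_overturning = M_r/M_o = 9890/1643 = 6.019.

6.02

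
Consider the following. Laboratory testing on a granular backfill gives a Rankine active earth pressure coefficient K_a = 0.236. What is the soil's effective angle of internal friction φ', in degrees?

38.2°

K_a = tan²(45° − φ/2) ⇒ 45° − φ/2 = arctan(√0.236) = 25.91°.
φ = 2(45° − 25.91°) = 38.18°.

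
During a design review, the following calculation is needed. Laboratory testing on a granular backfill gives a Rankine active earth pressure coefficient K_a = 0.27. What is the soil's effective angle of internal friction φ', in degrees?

K_a = tan²(45° − φ/2) ⇒ 45° − φ/2 = arctan(√0.27) = 27.46°.
φ = 2(45° − 27.46°) = 35.09°.

35.1°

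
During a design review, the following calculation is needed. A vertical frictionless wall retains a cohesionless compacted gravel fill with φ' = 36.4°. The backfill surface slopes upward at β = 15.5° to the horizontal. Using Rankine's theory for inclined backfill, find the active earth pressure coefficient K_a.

K_a = cos β · (cos β − √(cos²β − cos²φ)) / (cos β + √(cos²β − cos²φ)).
cos β = 0.9636, cos φ = 0.8049, √(cos²β − cos²φ) = 0.5298.
K_a = 0.9636 × (0.9636 − 0.5298)/(0.9636 + 0.5298) = 0.2799.

0.280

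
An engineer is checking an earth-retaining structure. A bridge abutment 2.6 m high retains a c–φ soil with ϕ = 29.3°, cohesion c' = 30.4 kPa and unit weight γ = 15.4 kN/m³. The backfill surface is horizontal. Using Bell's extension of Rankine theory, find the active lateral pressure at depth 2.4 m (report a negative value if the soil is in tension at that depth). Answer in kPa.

K_a = (1 − sin φ)/(1 + sin φ) = 0.3428.
σ_a = K_a γ z − 2c√K_a = 0.3428×15.4×2.4 − 2×30.4×0.5855 = -22.93 kPa.

-22.9 kPa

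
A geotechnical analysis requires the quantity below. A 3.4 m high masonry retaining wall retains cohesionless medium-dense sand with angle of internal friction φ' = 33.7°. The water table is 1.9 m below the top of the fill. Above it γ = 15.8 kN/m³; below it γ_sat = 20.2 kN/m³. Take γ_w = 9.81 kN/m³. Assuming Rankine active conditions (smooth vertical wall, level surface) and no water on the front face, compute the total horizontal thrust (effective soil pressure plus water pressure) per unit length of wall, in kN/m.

K_a = tan²(45° − φ/2) = 0.2863.
γ' = 20.2 − 9.81 = 10.39 kN/m³. Depth below WT = 1.5 m.
σ'_h at WT = K_a γ d_w = 8.595 kPa; at base = 8.595 + K_a γ' × 1.5 = 13.06 kPa.
P₁ (0–1.9 m) = ½×8.595×1.9 = 8.165. P₂ (1.9–3.4 m) = ½(8.595+13.06)×1.5 = 16.24.
P_w = ½ γ_w h₂² = 0.5×9.81×1.5² = 11.04. Total = 8.165+16.24+11.04 = 35.44 kN/m.

35.4 kN/m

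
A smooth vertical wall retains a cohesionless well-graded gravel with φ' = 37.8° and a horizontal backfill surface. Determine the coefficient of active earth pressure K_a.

K_a = (1 − sin φ)/(1 + sin φ) = (1 − sin 37.8°)/(1 + sin 37.8°) = 0.2400.

0.240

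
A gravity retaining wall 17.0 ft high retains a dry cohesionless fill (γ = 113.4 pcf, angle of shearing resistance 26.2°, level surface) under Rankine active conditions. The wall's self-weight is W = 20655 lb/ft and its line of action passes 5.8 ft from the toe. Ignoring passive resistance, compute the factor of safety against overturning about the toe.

3.33

K_a = tan²(45° − 26.2°/2) = 0.3874.
P_a = ½K_aγH² = 0.5×0.3874×113.4×17.0² = 6349 lb/ft, acting at H/3 = 5.667 ft above the base.
Overturning moment M_o = P_a × H/3 = 6349 × 5.667 = 35980.
Resisting moment M_r = W × 5.8 = 20655 × 5.8 = 119800.
FS_overturning = M_r/M_o = 119800/35980 = 3.330.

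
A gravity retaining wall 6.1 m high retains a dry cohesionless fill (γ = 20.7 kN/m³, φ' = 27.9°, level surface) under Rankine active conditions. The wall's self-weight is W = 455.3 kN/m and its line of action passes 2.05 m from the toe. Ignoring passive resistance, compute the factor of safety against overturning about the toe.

3.29

K_a = tan²(45° − 27.9°/2) = 0.3625.
P_a = ½K_aγH² = 0.5×0.3625×20.7×6.1² = 139.6 kN/m, acting at H/3 = 2.033 m above the base.
Overturning moment M_o = P_a × H/3 = 139.6 × 2.033 = 283.8.
Resisting moment M_r = W × 2.05 = 455.3 × 2.05 = 933.4.
FS_overturning = M_r/M_o = 933.4/283.8 = 3.288.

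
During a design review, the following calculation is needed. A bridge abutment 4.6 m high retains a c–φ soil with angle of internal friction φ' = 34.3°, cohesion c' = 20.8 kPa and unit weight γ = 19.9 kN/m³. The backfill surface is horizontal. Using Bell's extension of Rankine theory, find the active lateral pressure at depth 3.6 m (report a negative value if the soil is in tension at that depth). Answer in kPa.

-1.98 kPa

K_a = (1 − sin φ)/(1 + sin φ) = 0.2792.
σ_a = K_a γ z − 2c√K_a = 0.2792×19.9×3.6 − 2×20.8×0.5284 = -1.981 kPa.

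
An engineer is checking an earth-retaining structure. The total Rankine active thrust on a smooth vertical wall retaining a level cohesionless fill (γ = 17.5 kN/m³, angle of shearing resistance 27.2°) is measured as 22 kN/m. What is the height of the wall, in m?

K_a = 0.3726. P_a = ½ K_a γ H² ⇒ H = √(2P_a/(K_a γ)).
H = √(2×22/(0.3726×17.5)) = 2.598 m.

2.60 m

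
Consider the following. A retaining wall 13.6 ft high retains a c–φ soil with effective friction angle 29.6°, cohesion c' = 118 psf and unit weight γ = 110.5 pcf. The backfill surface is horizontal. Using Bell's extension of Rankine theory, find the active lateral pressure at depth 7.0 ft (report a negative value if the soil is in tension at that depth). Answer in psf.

K_a = (1 − sin φ)/(1 + sin φ) = 0.3387.
σ_a = K_a γ z − 2c√K_a = 0.3387×110.5×7.0 − 2×118×0.5820 = 124.7 psf.

125 psf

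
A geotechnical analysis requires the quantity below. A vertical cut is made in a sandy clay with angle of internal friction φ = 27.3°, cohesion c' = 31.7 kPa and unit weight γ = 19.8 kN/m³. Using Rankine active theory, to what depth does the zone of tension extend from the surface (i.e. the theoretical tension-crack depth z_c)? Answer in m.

K_a = tan²(45° − 27.3°/2) = 0.3711; √K_a = 0.6092.
The active pressure is zero where K_a γ z = 2c√K_a, so z_c = 2c/(γ√K_a) = 2×31.7/(19.8×0.6092) = 5.256 m.

5.26 m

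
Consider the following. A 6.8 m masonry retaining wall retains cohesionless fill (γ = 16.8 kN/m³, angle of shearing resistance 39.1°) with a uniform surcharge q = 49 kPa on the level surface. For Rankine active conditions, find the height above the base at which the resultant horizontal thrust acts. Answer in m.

K_a = 0.2265.
Triangular part P₁ = ½K_aγH² = 87.97 at H/3 = 2.267 m; rectangular part P₂ = K_a q H = 75.46 at H/2 = 3.400 m.
ȳ = (P₁·2.267 + P₂·3.400)/(P₁+P₂) = 2.790 m.

2.79 m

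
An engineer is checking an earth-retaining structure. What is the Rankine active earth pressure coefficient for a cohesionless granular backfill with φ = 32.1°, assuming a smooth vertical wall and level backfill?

0.306

K_a = (1 − sin φ)/(1 + sin φ) = (1 − sin 32.1°)/(1 + sin 32.1°) = 0.3060.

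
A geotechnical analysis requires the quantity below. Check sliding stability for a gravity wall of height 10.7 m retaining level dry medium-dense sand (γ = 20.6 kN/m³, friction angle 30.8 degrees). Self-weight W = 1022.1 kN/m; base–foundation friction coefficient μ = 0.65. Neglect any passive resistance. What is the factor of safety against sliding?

K_a = tan²(45° − 30.8°/2) = 0.3227.
P_a = ½K_aγH² = 0.5×0.3227×20.6×10.7² = 380.6 kN/m, acting at H/3 = 3.567 m above the base.
FS_sliding = μW / P_a = 0.65×1022.1 / 380.6 = 1.746.

1.75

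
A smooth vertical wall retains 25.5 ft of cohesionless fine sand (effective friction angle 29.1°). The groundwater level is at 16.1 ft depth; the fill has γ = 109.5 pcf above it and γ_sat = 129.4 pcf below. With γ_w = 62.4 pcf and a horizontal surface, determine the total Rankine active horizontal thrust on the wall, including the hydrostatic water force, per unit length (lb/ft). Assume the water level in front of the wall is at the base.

14400 lb/ft

K_a = tan²(45° − φ/2) = 0.3456.
γ' = 129.4 − 62.4 = 67.00 pcf. Depth below WT = 9.4 ft.
σ'_h at WT = K_a γ d_w = 609.3 psf; at base = 609.3 + K_a γ' × 9.4 = 826.9 psf.
P₁ (0–16.1 ft) = ½×609.3×16.1 = 4905. P₂ (16.1–25.5 ft) = ½(609.3+826.9)×9.4 = 6750.
P_w = ½ γ_w h₂² = 0.5×62.4×9.4² = 2757. Total = 4905+6750+2757 = 14410 lb/ft.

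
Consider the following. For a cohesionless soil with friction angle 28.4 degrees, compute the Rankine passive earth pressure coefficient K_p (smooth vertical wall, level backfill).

2.81

K_p = (1 + sin φ)/(1 − sin φ) = tan²(45° + 28.4°/2) = 2.814.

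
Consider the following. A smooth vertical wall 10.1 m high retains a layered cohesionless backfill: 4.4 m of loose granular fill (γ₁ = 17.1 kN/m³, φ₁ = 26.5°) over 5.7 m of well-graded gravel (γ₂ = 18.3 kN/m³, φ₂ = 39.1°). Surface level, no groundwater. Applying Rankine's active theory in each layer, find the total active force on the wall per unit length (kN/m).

228 kN/m

K_a1 = tan²(45°−26.5°/2) = 0.3829; K_a2 = tan²(45°−39.1°/2) = 0.2265.
Layer 1: σ at base = K_a1 γ₁ h₁ = 28.81 kPa; P₁ = ½×28.81×4.4 = 63.39.
Layer 2: σ_v at top = γ₁h₁ = 75.24; σ_h top = K_a2×75.24 = 17.04; σ_h base = K_a2×(75.24+18.3×5.7) = 40.67.
P₂ = ½(17.04+40.67)×5.7 = 164.5. Total P_a = 63.39+164.5 = 227.8 kN/m.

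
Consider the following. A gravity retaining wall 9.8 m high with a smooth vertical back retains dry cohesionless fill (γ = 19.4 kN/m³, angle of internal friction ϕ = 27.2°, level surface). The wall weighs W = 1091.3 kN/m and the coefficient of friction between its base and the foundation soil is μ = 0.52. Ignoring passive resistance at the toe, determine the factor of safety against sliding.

K_a = tan²(45° − 27.2°/2) = 0.3726.
P_a = ½K_aγH² = 0.5×0.3726×19.4×9.8² = 347.1 kN/m, acting at H/3 = 3.267 m above the base.
FS_sliding = μW / P_a = 0.52×1091.3 / 347.1 = 1.635.

1.63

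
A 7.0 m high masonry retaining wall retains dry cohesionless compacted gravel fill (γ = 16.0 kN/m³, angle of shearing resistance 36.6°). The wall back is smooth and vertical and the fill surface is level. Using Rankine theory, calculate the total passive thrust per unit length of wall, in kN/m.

1550 kN/m

K_p = tan²(45° + φ/2) = 3.953.
P_p = ½ K_p γ H² = 0.5 × 3.953 × 16.0 × 7.0² = 1550 kN/m.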